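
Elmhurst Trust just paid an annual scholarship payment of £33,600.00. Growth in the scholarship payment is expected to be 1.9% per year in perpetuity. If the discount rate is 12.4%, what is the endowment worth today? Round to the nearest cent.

D₁ = D₀ × (1 + g) = £33,600.00 × 1.019 = £34,238.4000
Growing perpetuity: P = D₁ / (r − g) = £34,238.4000 / (0.124 − 0.019) = £326,080.00

£326080.00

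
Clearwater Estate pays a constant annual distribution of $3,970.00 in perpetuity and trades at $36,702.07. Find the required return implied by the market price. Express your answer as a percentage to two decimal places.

P = C/r ⇒ r = C/P = $3,970.00/$36,702.07 = 0.108168

10.82%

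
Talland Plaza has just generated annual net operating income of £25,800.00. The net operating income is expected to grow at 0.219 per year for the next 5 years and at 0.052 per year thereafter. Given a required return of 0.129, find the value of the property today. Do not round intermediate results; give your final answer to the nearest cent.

£680573.44

D_1 = 31450.20000
D_2 = 38337.79380
D_3 = 46733.77064
D_4 = 56968.46641
D_5 = 69444.56056
Terminal value at year 5: TV = D_5×(1+g_2)/(r−g_2) = 73055.67771/0.077 = 948775.03515
P_0 = D_1/(1+r)^1 + D_2/(1+r)^2 + D_3/(1+r)^3 + D_4/(1+r)^4 + D_5/(1+r)^5 + TV/(1+r)^5
    = 27856.68733 + 30077.32671 + 32474.98783 + 35063.78226 + 37858.94648 + 517241.71031 = 680573.44093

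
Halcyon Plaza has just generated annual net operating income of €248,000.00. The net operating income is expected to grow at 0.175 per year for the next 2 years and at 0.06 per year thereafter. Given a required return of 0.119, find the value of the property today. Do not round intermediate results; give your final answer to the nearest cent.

€5446563.97

D_1 = 291400.00000
D_2 = 342395.00000
Terminal value at year 2: TV = D_2×(1+g_2)/(r−g_2) = 362938.70000/0.059 = 6151503.38983
P_0 = D_1/(1+r)^1 + D_2/(1+r)^2 + TV/(1+r)^2
    = 260411.08132 + 273443.27127 + 4912709.61947 = 5446563.97207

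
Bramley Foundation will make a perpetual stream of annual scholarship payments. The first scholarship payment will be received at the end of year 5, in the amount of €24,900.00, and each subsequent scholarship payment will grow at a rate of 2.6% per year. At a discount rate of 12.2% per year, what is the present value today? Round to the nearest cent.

Value at end of year 4: C₁ / (r − g) = €24,900.00 / (0.122 − 0.026) = €259,375.0000
Discount to today: PV = €259,375.0000 / (1 + 0.122)^4 = €259,375.0000 / 1.584789 = €163,665.33

€163665.33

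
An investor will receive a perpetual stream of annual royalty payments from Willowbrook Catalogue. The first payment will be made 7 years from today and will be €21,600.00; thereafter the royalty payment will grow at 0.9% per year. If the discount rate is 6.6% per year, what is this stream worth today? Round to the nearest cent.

€258247.23

Value at end of year 6: C₁ / (r − g) = €21,600.00 / (0.066 − 0.009) = €378,947.3684
Discount to today: PV = €378,947.3684 / (1 + 0.066)^6 = €378,947.3684 / 1.467382 = €258,247.23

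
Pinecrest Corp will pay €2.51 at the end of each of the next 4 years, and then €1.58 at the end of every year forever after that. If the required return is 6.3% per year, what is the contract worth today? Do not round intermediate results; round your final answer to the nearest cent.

€28.28

PV of 4-year annuity: €2.51 × [1 − (1+0.063)^−4] / 0.063 = 8.63800
Perpetuity value at year 4: €1.58 / 0.063 = 25.07937
PV of perpetuity: 25.07937 / (1+0.063)^4 = 19.64190
Total PV = 8.63800 + 19.64190 = 28.27990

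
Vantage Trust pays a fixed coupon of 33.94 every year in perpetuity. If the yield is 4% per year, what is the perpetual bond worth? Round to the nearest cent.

848.50

Level perpetuity: PV = C / r = 33.94 / 0.04 = 848.50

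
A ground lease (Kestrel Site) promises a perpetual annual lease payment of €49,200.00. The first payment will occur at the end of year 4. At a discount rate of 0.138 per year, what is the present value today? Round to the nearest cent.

€241913.01

Value at end of year 3: C / r = €49,200.00 / 0.138 = €356,521.7391
Discount to today: PV = €356,521.7391 / (1 + 0.138)^3 = €356,521.7391 / 1.473760 = €241,913.01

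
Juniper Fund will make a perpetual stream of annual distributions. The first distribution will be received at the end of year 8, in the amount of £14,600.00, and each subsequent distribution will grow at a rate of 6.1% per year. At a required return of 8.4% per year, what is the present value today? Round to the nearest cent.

Value at end of year 7: C₁ / (r − g) = £14,600.00 / (0.084 − 0.061) = £634,782.6087
Discount to today: PV = £634,782.6087 / (1 + 0.084)^7 = £634,782.6087 / 1.758754 = £360,927.56

£360927.56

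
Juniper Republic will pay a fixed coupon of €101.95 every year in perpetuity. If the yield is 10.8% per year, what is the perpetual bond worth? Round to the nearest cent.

Level perpetuity: PV = C / r = €101.95 / 0.108 = €943.98

€943.98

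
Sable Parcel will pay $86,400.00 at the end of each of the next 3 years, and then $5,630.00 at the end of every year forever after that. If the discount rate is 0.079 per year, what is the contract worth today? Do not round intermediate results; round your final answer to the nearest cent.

PV of 3-year annuity: $86,400.00 × [1 − (1+0.079)^−3] / 0.079 = 223063.56049
Perpetuity value at year 3: $5,630.00 / 0.079 = 71265.82278
PV of perpetuity: 71265.82278 / (1+0.079)^3 = 56730.54679
Total PV = 223063.56049 + 56730.54679 = 279794.10728

$279794.11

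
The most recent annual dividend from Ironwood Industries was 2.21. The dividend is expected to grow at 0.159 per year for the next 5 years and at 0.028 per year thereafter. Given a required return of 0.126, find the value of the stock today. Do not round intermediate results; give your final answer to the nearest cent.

38.84

D_1 = 2.56139
D_2 = 2.96865
D_3 = 3.44067
D_4 = 3.98773
D_5 = 4.62178
Terminal value at year 5: TV = D_5×(1+g_2)/(r−g_2) = 4.75119/0.098 = 48.48155
P_0 = D_1/(1+r)^1 + D_2/(1+r)^2 + D_3/(1+r)^3 + D_4/(1+r)^4 + D_5/(1+r)^5 + TV/(1+r)^5
    = 2.27477 + 2.34144 + 2.41006 + 2.48069 + 2.55339 + 26.78456 = 38.84491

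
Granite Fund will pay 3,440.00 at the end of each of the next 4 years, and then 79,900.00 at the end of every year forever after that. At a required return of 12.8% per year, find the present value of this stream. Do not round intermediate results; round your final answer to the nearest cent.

PV of 4-year annuity: 3,440.00 × [1 − (1+0.128)^−4] / 0.128 = 10274.84763
Perpetuity value at year 4: 79,900.00 / 0.128 = 624218.75000
PV of perpetuity: 624218.75000 / (1+0.128)^4 = 385567.49251
Total PV = 10274.84763 + 385567.49251 = 395842.34014

395842.34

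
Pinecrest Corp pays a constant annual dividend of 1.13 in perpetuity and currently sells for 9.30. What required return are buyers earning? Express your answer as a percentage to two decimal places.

12.15%

P = C/r ⇒ r = C/P = 1.13/9.30 = 0.121505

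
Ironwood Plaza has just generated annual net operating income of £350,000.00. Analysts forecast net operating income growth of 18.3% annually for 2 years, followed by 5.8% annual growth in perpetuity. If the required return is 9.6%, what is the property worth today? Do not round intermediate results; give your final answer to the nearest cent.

D_1 = 414050.00000
D_2 = 489821.15000
Terminal value at year 2: TV = D_2×(1+g_2)/(r−g_2) = 518230.77670/0.038 = 13637652.01842
P_0 = D_1/(1+r)^1 + D_2/(1+r)^2 + TV/(1+r)^2
    = 377782.84672 + 407771.08364 + 11353205.43384 = 12138759.36420

£12138759.36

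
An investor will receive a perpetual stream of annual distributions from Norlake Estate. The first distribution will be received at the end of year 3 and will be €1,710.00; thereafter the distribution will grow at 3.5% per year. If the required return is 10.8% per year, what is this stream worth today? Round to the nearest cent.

Value at end of year 2: C₁ / (r − g) = €1,710.00 / (0.108 − 0.035) = €23,424.6575
Discount to today: PV = €23,424.6575 / (1 + 0.108)^2 = €23,424.6575 / 1.227664 = €19,080.67

€19080.67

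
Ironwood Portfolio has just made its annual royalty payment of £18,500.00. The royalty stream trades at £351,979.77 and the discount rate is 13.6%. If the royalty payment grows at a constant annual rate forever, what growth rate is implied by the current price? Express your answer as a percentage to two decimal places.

7.93%

P = D₀(1+g)/(r−g) ⇒ P(r−g) = D₀(1+g) ⇒ g(P+D₀) = P·r − D₀
g = (P·r − D₀)/(P + D₀) = (£351,979.77×0.136 − £18,500.00) / (£351,979.77 + £18,500.00) = 0.079274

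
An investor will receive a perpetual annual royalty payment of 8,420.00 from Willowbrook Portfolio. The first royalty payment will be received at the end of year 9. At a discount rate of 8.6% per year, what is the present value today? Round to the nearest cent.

Value at end of year 8: C / r = 8,420.00 / 0.086 = 97,906.9767
Discount to today: PV = 97,906.9767 / (1 + 0.086)^8 = 97,906.9767 / 1.934811 = 50,602.86

50602.86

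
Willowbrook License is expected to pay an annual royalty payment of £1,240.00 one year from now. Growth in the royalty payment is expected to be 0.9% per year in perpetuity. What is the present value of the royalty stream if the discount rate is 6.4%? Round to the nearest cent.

Growing perpetuity: P = D₁ / (r − g) = £1,240.0000 / (0.064 − 0.009) = £22,545.45

£22545.45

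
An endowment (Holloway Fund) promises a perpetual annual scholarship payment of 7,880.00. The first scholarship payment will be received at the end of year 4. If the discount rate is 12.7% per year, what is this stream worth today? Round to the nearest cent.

43346.17

Value at end of year 3: C / r = 7,880.00 / 0.127 = 62,047.2441
Discount to today: PV = 62,047.2441 / (1 + 0.127)^3 = 62,047.2441 / 1.431435 = 43,346.17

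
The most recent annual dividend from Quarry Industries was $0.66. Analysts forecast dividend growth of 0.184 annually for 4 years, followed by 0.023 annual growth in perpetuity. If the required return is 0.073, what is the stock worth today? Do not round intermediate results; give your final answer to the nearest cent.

$23.42

D_1 = 0.78144
D_2 = 0.92522
D_3 = 1.09547
D_4 = 1.29703
Terminal value at year 4: TV = D_4×(1+g_2)/(r−g_2) = 1.32686/0.05 = 26.53728
P_0 = D_1/(1+r)^1 + D_2/(1+r)^2 + D_3/(1+r)^3 + D_4/(1+r)^4 + TV/(1+r)^4
    = 0.72828 + 0.80361 + 0.88675 + 0.97848 + 20.01970 = 23.41681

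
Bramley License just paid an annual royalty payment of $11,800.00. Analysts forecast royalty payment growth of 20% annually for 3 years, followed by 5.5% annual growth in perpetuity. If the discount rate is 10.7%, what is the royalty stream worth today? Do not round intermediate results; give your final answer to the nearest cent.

D_1 = 14160.00000
D_2 = 16992.00000
D_3 = 20390.40000
Terminal value at year 3: TV = D_3×(1+g_2)/(r−g_2) = 21511.87200/0.052 = 413689.84615
P_0 = D_1/(1+r)^1 + D_2/(1+r)^2 + D_3/(1+r)^3 + TV/(1+r)^3
    = 12791.32791 + 13865.93812 + 15030.82723 + 304952.36010 = 346640.45335

$346640.45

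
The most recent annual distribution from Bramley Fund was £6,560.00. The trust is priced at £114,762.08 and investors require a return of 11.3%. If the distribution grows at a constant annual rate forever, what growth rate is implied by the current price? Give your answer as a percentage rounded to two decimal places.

5.28%

P = D₀(1+g)/(r−g) ⇒ P(r−g) = D₀(1+g) ⇒ g(P+D₀) = P·r − D₀
g = (P·r − D₀)/(P + D₀) = (£114,762.08×0.113 − £6,560.00) / (£114,762.08 + £6,560.00) = 0.052819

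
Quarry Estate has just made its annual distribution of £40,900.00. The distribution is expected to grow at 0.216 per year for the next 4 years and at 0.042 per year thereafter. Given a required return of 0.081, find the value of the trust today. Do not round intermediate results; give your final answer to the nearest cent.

£1971142.01

D_1 = 49734.40000
D_2 = 60477.03040
D_3 = 73540.06897
D_4 = 89424.72386
Terminal value at year 4: TV = D_4×(1+g_2)/(r−g_2) = 93180.56227/0.039 = 2389245.18629
P_0 = D_1/(1+r)^1 + D_2/(1+r)^2 + D_3/(1+r)^3 + D_4/(1+r)^4 + TV/(1+r)^4
    = 46007.77058 + 51753.42186 + 58216.61515 + 65486.96025 + 1749677.24553 = 1971142.01336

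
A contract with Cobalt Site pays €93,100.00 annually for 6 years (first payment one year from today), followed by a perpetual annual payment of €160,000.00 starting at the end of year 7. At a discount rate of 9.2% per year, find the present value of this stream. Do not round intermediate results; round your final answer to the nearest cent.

€1440803.60

PV of 6-year annuity: €93,100.00 × [1 − (1+0.092)^−6] / 0.092 = 415160.35713
Perpetuity value at year 6: €160,000.00 / 0.092 = 1739130.43478
PV of perpetuity: 1739130.43478 / (1+0.092)^6 = 1025643.24745
Total PV = 415160.35713 + 1025643.24745 = 1440803.60458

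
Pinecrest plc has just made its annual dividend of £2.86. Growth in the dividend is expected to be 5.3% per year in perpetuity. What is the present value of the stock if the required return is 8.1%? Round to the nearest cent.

D₁ = D₀ × (1 + g) = £2.86 × 1.053 = £3.0116
Growing perpetuity: P = D₁ / (r − g) = £3.0116 / (0.081 − 0.053) = £107.56

£107.56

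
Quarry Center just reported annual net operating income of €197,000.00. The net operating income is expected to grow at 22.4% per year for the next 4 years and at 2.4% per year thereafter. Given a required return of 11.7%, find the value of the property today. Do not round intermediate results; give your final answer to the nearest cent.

€4123162.33

D_1 = 241128.00000
D_2 = 295140.67200
D_3 = 361252.18253
D_4 = 442172.67141
Terminal value at year 4: TV = D_4×(1+g_2)/(r−g_2) = 452784.81553/0.093 = 4868653.93041
P_0 = D_1/(1+r)^1 + D_2/(1+r)^2 + D_3/(1+r)^3 + D_4/(1+r)^4 + TV/(1+r)^4
    = 215871.08326 + 236549.87100 + 259209.52740 + 284039.80442 + 3127492.04007 = 4123162.32615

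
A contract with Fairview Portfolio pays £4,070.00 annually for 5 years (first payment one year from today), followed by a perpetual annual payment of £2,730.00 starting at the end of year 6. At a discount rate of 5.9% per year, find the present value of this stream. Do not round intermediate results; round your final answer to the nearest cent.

£51931.14

PV of 5-year annuity: £4,070.00 × [1 − (1+0.059)^−5] / 0.059 = 17191.06099
Perpetuity value at year 5: £2,730.00 / 0.059 = 46271.18644
PV of perpetuity: 46271.18644 / (1+0.059)^5 = 34740.08165
Total PV = 17191.06099 + 34740.08165 = 51931.14264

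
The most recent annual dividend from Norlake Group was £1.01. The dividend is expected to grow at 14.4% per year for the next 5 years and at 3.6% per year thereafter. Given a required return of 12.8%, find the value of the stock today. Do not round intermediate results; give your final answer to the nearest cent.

D_1 = 1.15544
D_2 = 1.32182
D_3 = 1.51217
D_4 = 1.72992
D_5 = 1.97903
Terminal value at year 5: TV = D_5×(1+g_2)/(r−g_2) = 2.05027/0.092 = 22.28555
P_0 = D_1/(1+r)^1 + D_2/(1+r)^2 + D_3/(1+r)^3 + D_4/(1+r)^4 + D_5/(1+r)^5 + TV/(1+r)^5
    = 1.02433 + 1.03886 + 1.05359 + 1.06854 + 1.08369 + 12.20332 = 17.47232

£17.47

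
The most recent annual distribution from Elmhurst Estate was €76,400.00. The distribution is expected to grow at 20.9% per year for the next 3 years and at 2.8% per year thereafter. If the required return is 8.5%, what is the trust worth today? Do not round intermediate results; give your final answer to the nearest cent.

D_1 = 92367.60000
D_2 = 111672.42840
D_3 = 135011.96594
Terminal value at year 3: TV = D_3×(1+g_2)/(r−g_2) = 138792.30098/0.057 = 2434952.64880
P_0 = D_1/(1+r)^1 + D_2/(1+r)^2 + D_3/(1+r)^3 + TV/(1+r)^3
    = 85131.42857 + 94860.73469 + 105701.96152 + 1906344.14804 = 2192038.27282

€2192038.27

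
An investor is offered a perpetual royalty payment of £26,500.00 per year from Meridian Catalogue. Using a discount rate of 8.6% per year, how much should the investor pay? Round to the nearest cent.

Level perpetuity: PV = C / r = £26,500.00 / 0.086 = £308,139.53

£308139.53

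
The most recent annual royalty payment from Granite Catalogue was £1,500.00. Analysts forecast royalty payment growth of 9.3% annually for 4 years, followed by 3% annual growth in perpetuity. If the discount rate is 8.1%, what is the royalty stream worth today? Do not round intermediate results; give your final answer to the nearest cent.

£37830.21

D_1 = 1639.50000
D_2 = 1791.97350
D_3 = 1958.62704
D_4 = 2140.77935
Terminal value at year 4: TV = D_4×(1+g_2)/(r−g_2) = 2205.00273/0.051 = 43235.34765
P_0 = D_1/(1+r)^1 + D_2/(1+r)^2 + D_3/(1+r)^3 + D_4/(1+r)^4 + TV/(1+r)^4
    = 1516.65125 + 1533.48734 + 1550.51033 + 1567.72228 + 31661.84217 = 37830.21337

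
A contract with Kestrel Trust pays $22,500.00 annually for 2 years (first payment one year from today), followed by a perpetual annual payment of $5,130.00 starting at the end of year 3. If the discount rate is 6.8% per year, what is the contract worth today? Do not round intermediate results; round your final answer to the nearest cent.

PV of 2-year annuity: $22,500.00 × [1 − (1+0.068)^−2] / 0.068 = 40793.46042
Perpetuity value at year 2: $5,130.00 / 0.068 = 75441.17647
PV of perpetuity: 75441.17647 / (1+0.068)^2 = 66140.26749
Total PV = 40793.46042 + 66140.26749 = 106933.72792

$106933.73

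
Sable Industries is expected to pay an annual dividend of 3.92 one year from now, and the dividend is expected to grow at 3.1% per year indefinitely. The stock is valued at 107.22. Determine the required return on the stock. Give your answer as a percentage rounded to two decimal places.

6.76%

P = D₁/(r − g) ⇒ r = D₁/P + g = 3.9200/107.22 + 0.031 = 0.036560 + 0.031 = 0.067560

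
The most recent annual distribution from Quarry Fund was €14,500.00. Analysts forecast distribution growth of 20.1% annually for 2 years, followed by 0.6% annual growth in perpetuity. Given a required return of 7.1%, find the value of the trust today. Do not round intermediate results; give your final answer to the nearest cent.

€316695.50

D_1 = 17414.50000
D_2 = 20914.81450
Terminal value at year 2: TV = D_2×(1+g_2)/(r−g_2) = 21040.30339/0.065 = 323696.97518
P_0 = D_1/(1+r)^1 + D_2/(1+r)^2 + TV/(1+r)^2
    = 16260.03735 + 18233.71135 + 282201.74796 = 316695.49666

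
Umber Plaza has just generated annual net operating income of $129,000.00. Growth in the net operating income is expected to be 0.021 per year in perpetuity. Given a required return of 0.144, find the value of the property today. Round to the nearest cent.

$1070804.88

D₁ = D₀ × (1 + g) = $129,000.00 × 1.021 = $131,709.0000
Growing perpetuity: P = D₁ / (r − g) = $131,709.0000 / (0.144 − 0.021) = $1,070,804.88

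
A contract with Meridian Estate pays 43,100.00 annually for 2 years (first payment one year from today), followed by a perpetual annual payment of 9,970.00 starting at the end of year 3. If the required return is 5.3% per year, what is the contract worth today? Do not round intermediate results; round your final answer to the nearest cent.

PV of 2-year annuity: 43,100.00 × [1 − (1+0.053)^−2] / 0.053 = 79801.21013
Perpetuity value at year 2: 9,970.00 / 0.053 = 188113.20755
PV of perpetuity: 188113.20755 / (1+0.053)^2 = 169653.39165
Total PV = 79801.21013 + 169653.39165 = 249454.60178

249454.60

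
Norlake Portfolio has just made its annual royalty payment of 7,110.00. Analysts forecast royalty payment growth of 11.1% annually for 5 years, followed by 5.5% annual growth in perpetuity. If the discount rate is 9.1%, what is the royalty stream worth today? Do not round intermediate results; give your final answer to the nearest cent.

D_1 = 7899.21000
D_2 = 8776.02231
D_3 = 9750.16079
D_4 = 10832.42863
D_5 = 12034.82821
Terminal value at year 5: TV = D_5×(1+g_2)/(r−g_2) = 12696.74376/0.036 = 352687.32677
P_0 = D_1/(1+r)^1 + D_2/(1+r)^2 + D_3/(1+r)^3 + D_4/(1+r)^4 + D_5/(1+r)^5 + TV/(1+r)^5
    = 7240.33914 + 7373.06763 + 7508.22927 + 7645.86867 + 7786.03125 + 228173.97137 = 265727.50733

265727.51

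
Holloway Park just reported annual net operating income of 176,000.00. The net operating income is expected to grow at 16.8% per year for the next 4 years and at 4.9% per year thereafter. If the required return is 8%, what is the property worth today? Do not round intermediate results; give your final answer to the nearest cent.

D_1 = 205568.00000
D_2 = 240103.42400
D_3 = 280440.79923
D_4 = 327554.85350
Terminal value at year 4: TV = D_4×(1+g_2)/(r−g_2) = 343605.04132/0.031 = 11084033.59112
P_0 = D_1/(1+r)^1 + D_2/(1+r)^2 + D_3/(1+r)^3 + D_4/(1+r)^4 + TV/(1+r)^4
    = 190340.74074 + 205849.98628 + 222622.94813 + 240762.59575 + 8147095.57887 = 9006671.84977

9006671.85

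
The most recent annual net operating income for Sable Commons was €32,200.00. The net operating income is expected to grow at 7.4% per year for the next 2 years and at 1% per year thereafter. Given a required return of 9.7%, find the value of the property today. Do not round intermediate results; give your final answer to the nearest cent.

D_1 = 34582.80000
D_2 = 37141.92720
Terminal value at year 2: TV = D_2×(1+g_2)/(r−g_2) = 37513.34647/0.087 = 431187.89048
P_0 = D_1/(1+r)^1 + D_2/(1+r)^2 + TV/(1+r)^2
    = 31524.88605 + 30863.92673 + 358305.35627 = 420694.16905

€420694.17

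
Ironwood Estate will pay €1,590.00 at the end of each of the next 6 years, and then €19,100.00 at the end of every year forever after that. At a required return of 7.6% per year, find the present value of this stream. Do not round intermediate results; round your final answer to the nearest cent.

€169377.45

PV of 6-year annuity: €1,590.00 × [1 − (1+0.076)^−6] / 0.076 = 7440.43147
Perpetuity value at year 6: €19,100.00 / 0.076 = 251315.78947
PV of perpetuity: 251315.78947 / (1+0.076)^6 = 161937.02147
Total PV = 7440.43147 + 161937.02147 = 169377.45295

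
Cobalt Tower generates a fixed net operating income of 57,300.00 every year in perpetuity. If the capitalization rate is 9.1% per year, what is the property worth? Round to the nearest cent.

629670.33

Level perpetuity: PV = C / r = 57,300.00 / 0.091 = 629,670.33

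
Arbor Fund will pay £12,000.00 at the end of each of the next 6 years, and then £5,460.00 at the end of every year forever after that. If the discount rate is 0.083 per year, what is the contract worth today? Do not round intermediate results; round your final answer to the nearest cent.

PV of 6-year annuity: £12,000.00 × [1 − (1+0.083)^−6] / 0.083 = 54973.27823
Perpetuity value at year 6: £5,460.00 / 0.083 = 65783.13253
PV of perpetuity: 65783.13253 / (1+0.083)^6 = 40770.29094
Total PV = 54973.27823 + 40770.29094 = 95743.56917

£95743.57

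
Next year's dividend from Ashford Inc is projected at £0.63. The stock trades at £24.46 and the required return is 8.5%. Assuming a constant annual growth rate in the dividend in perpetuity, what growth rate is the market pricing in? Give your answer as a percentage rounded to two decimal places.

5.92%

P = D₁/(r−g) ⇒ g = r − D₁/P = 0.085 − £0.63/£24.46 = 0.059244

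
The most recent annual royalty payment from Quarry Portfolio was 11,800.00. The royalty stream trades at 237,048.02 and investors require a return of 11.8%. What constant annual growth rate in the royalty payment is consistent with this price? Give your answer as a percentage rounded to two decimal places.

6.50%

P = D₀(1+g)/(r−g) ⇒ P(r−g) = D₀(1+g) ⇒ g(P+D₀) = P·r − D₀
g = (P·r − D₀)/(P + D₀) = (237,048.02×0.118 − 11,800.00) / (237,048.02 + 11,800.00) = 0.064986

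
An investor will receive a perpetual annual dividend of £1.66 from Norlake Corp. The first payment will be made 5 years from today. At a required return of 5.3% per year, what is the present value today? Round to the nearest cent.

Value at end of year 4: C / r = £1.66 / 0.053 = £31.3208
Discount to today: PV = £31.3208 / (1 + 0.053)^4 = £31.3208 / 1.229457 = £25.48

£25.48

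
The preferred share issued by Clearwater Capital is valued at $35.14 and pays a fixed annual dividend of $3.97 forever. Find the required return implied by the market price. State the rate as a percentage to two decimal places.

11.30%

P = C/r ⇒ r = C/P = $3.97/$35.14 = 0.112977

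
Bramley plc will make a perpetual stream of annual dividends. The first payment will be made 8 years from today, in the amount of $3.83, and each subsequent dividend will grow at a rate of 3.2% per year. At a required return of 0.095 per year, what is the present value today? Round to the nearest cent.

Value at end of year 7: C₁ / (r − g) = $3.83 / (0.095 − 0.032) = $60.7937
Discount to today: PV = $60.7937 / (1 + 0.095)^7 = $60.7937 / 1.887552 = $32.21

$32.21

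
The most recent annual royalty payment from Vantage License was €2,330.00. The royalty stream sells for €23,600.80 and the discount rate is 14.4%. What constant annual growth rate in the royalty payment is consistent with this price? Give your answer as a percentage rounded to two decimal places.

4.12%

P = D₀(1+g)/(r−g) ⇒ P(r−g) = D₀(1+g) ⇒ g(P+D₀) = P·r − D₀
g = (P·r − D₀)/(P + D₀) = (€23,600.80×0.144 − €2,330.00) / (€23,600.80 + €2,330.00) = 0.041206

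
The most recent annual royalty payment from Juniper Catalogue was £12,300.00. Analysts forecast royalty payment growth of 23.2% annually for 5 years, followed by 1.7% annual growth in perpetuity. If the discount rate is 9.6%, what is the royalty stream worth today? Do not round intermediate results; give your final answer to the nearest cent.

£372736.46

D_1 = 15153.60000
D_2 = 18669.23520
D_3 = 23000.49777
D_4 = 28336.61325
D_5 = 34910.70752
Terminal value at year 5: TV = D_5×(1+g_2)/(r−g_2) = 35504.18955/0.079 = 449420.12088
P_0 = D_1/(1+r)^1 + D_2/(1+r)^2 + D_3/(1+r)^3 + D_4/(1+r)^4 + D_5/(1+r)^5 + TV/(1+r)^5
    = 13826.27737 + 15541.94683 + 17470.50957 + 19638.38302 + 22075.26267 + 284184.07764 = 372736.45710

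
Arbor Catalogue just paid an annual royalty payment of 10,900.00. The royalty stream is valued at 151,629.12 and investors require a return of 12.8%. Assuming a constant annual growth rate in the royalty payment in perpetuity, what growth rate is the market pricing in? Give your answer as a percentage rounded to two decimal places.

P = D₀(1+g)/(r−g) ⇒ P(r−g) = D₀(1+g) ⇒ g(P+D₀) = P·r − D₀
g = (P·r − D₀)/(P + D₀) = (151,629.12×0.128 − 10,900.00) / (151,629.12 + 10,900.00) = 0.052351

5.24%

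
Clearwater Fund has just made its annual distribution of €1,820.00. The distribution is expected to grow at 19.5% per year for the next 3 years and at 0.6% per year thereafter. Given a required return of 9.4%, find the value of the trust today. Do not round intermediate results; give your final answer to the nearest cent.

€33648.44

D_1 = 2174.90000
D_2 = 2599.00550
D_3 = 3105.81157
Terminal value at year 3: TV = D_3×(1+g_2)/(r−g_2) = 3124.44644/0.088 = 35505.07320
P_0 = D_1/(1+r)^1 + D_2/(1+r)^2 + D_3/(1+r)^3 + TV/(1+r)^3
    = 1988.02559 + 2171.56361 + 2372.04617 + 27116.80053 = 33648.43590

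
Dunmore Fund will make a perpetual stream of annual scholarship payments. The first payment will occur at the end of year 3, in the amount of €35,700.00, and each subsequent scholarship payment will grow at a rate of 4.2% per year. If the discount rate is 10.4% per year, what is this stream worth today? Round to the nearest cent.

Value at end of year 2: C₁ / (r − g) = €35,700.00 / (0.104 − 0.042) = €575,806.4516
Discount to today: PV = €575,806.4516 / (1 + 0.104)^2 = €575,806.4516 / 1.218816 = €472,430.99

€472430.99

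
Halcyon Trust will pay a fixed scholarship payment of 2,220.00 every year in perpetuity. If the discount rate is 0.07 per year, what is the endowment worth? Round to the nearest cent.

31714.29

Level perpetuity: PV = C / r = 2,220.00 / 0.07 = 31,714.29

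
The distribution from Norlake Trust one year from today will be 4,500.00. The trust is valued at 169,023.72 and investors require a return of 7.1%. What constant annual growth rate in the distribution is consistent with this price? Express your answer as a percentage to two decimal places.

P = D₁/(r−g) ⇒ g = r − D₁/P = 0.071 − 4,500.00/169,023.72 = 0.044377

4.44%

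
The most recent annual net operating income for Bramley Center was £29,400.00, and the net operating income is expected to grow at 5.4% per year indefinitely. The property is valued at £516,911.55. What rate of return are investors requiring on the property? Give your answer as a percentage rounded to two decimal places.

D₁ = £29,400.00 × 1.054 = £30,987.6000
P = D₁/(r − g) ⇒ r = D₁/P + g = £30,987.6000/£516,911.55 + 0.054 = 0.059948 + 0.054 = 0.113948

11.39%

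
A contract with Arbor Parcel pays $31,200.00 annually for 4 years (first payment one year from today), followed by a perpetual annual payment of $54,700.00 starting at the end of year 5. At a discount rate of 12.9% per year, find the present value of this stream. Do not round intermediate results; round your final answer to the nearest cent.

$353985.45

PV of 4-year annuity: $31,200.00 × [1 − (1+0.129)^−4] / 0.129 = 92996.65993
Perpetuity value at year 4: $54,700.00 / 0.129 = 424031.00775
PV of perpetuity: 424031.00775 / (1+0.129)^4 = 260988.78665
Total PV = 92996.65993 + 260988.78665 = 353985.44658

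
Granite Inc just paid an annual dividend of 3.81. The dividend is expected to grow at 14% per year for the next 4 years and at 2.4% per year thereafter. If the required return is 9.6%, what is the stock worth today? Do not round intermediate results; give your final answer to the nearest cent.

80.26

D_1 = 4.34340
D_2 = 4.95148
D_3 = 5.64468
D_4 = 6.43494
Terminal value at year 4: TV = D_4×(1+g_2)/(r−g_2) = 6.58938/0.072 = 91.51912
P_0 = D_1/(1+r)^1 + D_2/(1+r)^2 + D_3/(1+r)^3 + D_4/(1+r)^4 + TV/(1+r)^4
    = 3.96296 + 4.12205 + 4.28754 + 4.45966 + 63.42634 = 80.25855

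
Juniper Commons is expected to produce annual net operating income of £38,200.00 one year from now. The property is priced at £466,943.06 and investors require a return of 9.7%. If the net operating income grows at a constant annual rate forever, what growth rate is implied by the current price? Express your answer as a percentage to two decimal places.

1.52%

P = D₁/(r−g) ⇒ g = r − D₁/P = 0.097 − £38,200.00/£466,943.06 = 0.015191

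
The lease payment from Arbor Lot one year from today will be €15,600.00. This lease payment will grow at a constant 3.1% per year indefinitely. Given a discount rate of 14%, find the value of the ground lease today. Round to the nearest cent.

Growing perpetuity: P = D₁ / (r − g) = €15,600.0000 / (0.14 − 0.031) = €143,119.27

€143119.27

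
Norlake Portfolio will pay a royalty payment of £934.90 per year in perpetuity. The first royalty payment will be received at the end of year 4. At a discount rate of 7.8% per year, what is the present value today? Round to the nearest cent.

£9567.85

Value at end of year 3: C / r = £934.90 / 0.078 = £11,985.8974
Discount to today: PV = £11,985.8974 / (1 + 0.078)^3 = £11,985.8974 / 1.252727 = £9,567.85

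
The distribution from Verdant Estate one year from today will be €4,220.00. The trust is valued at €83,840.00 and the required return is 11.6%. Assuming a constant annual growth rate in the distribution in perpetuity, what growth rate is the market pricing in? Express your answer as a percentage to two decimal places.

P = D₁/(r−g) ⇒ g = r − D₁/P = 0.116 − €4,220.00/€83,840.00 = 0.065666

6.57%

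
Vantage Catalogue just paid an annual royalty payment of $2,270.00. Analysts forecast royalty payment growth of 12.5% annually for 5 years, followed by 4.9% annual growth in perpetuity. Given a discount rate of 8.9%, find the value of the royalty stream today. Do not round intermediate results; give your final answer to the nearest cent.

$82569.45

D_1 = 2553.75000
D_2 = 2872.96875
D_3 = 3232.08984
D_4 = 3636.10107
D_5 = 4090.61371
Terminal value at year 5: TV = D_5×(1+g_2)/(r−g_2) = 4291.05378/0.04 = 107276.34451
P_0 = D_1/(1+r)^1 + D_2/(1+r)^2 + D_3/(1+r)^3 + D_4/(1+r)^4 + D_5/(1+r)^5 + TV/(1+r)^5
    = 2345.04132 + 2422.56335 + 2502.64809 + 2585.38026 + 2670.84737 + 70042.97234 = 82569.45273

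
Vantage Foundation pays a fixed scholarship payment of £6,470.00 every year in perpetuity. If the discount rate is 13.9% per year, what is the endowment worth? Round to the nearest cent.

£46546.76

Level perpetuity: PV = C / r = £6,470.00 / 0.139 = £46,546.76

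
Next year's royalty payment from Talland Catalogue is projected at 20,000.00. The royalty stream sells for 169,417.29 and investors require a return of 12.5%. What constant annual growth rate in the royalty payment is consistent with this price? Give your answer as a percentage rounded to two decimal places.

0.69%

P = D₁/(r−g) ⇒ g = r − D₁/P = 0.125 − 20,000.00/169,417.29 = 0.006948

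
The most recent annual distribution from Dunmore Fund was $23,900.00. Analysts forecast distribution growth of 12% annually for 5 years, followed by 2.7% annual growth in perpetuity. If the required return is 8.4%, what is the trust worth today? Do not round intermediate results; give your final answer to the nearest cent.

D_1 = 26768.00000
D_2 = 29980.16000
D_3 = 33577.77920
D_4 = 37607.11270
D_5 = 42119.96623
Terminal value at year 5: TV = D_5×(1+g_2)/(r−g_2) = 43257.20532/0.057 = 758898.33889
P_0 = D_1/(1+r)^1 + D_2/(1+r)^2 + D_3/(1+r)^3 + D_4/(1+r)^4 + D_5/(1+r)^5 + TV/(1+r)^5
    = 24693.72694 + 25513.81381 + 26361.13604 + 27236.59812 + 28141.13459 + 507034.12675 = 638980.53625

$638980.54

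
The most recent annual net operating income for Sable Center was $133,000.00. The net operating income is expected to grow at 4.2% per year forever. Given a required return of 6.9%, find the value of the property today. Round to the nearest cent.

D₁ = D₀ × (1 + g) = $133,000.00 × 1.042 = $138,586.0000
Growing perpetuity: P = D₁ / (r − g) = $138,586.0000 / (0.069 − 0.042) = $5,132,814.81

$5132814.81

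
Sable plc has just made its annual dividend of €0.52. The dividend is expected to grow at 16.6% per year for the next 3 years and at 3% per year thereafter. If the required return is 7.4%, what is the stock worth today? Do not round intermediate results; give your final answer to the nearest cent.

D_1 = 0.60632
D_2 = 0.70697
D_3 = 0.82433
Terminal value at year 3: TV = D_3×(1+g_2)/(r−g_2) = 0.84906/0.044 = 19.29672
P_0 = D_1/(1+r)^1 + D_2/(1+r)^2 + D_3/(1+r)^3 + TV/(1+r)^3
    = 0.56454 + 0.61290 + 0.66541 + 15.57653 = 17.41938

€17.42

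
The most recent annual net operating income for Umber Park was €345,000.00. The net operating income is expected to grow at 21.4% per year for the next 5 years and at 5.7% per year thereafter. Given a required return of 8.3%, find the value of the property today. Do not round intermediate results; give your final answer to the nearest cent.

€27285544.02

D_1 = 418830.00000
D_2 = 508459.62000
D_3 = 617269.97868
D_4 = 749365.75412
D_5 = 909730.02550
Terminal value at year 5: TV = D_5×(1+g_2)/(r−g_2) = 961584.63695/0.026 = 36984024.49816
P_0 = D_1/(1+r)^1 + D_2/(1+r)^2 + D_3/(1+r)^3 + D_4/(1+r)^4 + D_5/(1+r)^5 + TV/(1+r)^5
    = 386731.30194 + 433510.43449 + 485947.98474 + 544728.39656 + 610618.90436 + 24824006.99650 = 27285544.01859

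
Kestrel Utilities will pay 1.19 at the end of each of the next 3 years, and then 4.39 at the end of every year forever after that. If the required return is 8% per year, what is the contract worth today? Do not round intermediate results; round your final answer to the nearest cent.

PV of 3-year annuity: 1.19 × [1 − (1+0.08)^−3] / 0.08 = 3.06675
Perpetuity value at year 3: 4.39 / 0.08 = 54.87500
PV of perpetuity: 54.87500 / (1+0.08)^3 = 43.56154
Total PV = 3.06675 + 43.56154 = 46.62829

46.63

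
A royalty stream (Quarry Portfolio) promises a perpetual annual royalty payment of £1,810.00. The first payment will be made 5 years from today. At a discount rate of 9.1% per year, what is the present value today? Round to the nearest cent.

Value at end of year 4: C / r = £1,810.00 / 0.091 = £19,890.1099
Discount to today: PV = £19,890.1099 / (1 + 0.091)^4 = £19,890.1099 / 1.416769 = £14,039.06

£14039.06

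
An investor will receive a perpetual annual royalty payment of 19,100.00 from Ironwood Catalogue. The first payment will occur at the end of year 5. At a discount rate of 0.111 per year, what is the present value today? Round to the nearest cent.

Value at end of year 4: C / r = 19,100.00 / 0.111 = 172,072.0721
Discount to today: PV = 172,072.0721 / (1 + 0.111)^4 = 172,072.0721 / 1.523548 = 112,941.66

112941.66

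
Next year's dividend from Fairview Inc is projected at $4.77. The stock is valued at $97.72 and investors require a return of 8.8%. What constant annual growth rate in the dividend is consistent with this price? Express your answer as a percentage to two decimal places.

P = D₁/(r−g) ⇒ g = r − D₁/P = 0.088 − $4.77/$97.72 = 0.039187

3.92%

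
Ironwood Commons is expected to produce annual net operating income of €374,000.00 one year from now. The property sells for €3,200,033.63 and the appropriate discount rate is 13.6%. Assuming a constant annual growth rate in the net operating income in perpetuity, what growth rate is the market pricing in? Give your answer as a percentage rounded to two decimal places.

P = D₁/(r−g) ⇒ g = r − D₁/P = 0.136 − €374,000.00/€3,200,033.63 = 0.019126

1.91%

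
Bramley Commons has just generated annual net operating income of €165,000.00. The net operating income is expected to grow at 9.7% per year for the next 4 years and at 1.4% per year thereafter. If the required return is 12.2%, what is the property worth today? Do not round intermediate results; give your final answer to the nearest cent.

€2039686.69

D_1 = 181005.00000
D_2 = 198562.48500
D_3 = 217823.04604
D_4 = 238951.88151
Terminal value at year 4: TV = D_4×(1+g_2)/(r−g_2) = 242297.20785/0.108 = 2243492.66530
P_0 = D_1/(1+r)^1 + D_2/(1+r)^2 + D_3/(1+r)^3 + D_4/(1+r)^4 + TV/(1+r)^4
    = 161323.52941 + 157728.97662 + 154214.51635 + 150778.36403 + 1415641.30672 = 2039686.69313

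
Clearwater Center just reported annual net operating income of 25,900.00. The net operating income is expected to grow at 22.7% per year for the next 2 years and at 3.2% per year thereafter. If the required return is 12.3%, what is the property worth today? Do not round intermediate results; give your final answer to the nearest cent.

409862.88

D_1 = 31779.30000
D_2 = 38993.20110
Terminal value at year 2: TV = D_2×(1+g_2)/(r−g_2) = 40240.98354/0.091 = 442208.61028
P_0 = D_1/(1+r)^1 + D_2/(1+r)^2 + TV/(1+r)^2
    = 28298.57524 + 30919.28034 + 350645.02543 = 409862.88102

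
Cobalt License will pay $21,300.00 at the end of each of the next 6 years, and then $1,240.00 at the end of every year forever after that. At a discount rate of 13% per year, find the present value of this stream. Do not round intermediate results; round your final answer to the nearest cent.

$89729.31

PV of 6-year annuity: $21,300.00 × [1 − (1+0.13)^−6] / 0.13 = 85147.81051
Perpetuity value at year 6: $1,240.00 / 0.13 = 9538.46154
PV of perpetuity: 9538.46154 / (1+0.13)^6 = 4581.49980
Total PV = 85147.81051 + 4581.49980 = 89729.31031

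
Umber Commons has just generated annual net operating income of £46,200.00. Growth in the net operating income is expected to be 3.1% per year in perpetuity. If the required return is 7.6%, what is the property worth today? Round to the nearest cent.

£1058493.33

D₁ = D₀ × (1 + g) = £46,200.00 × 1.031 = £47,632.2000
Growing perpetuity: P = D₁ / (r − g) = £47,632.2000 / (0.076 − 0.031) = £1,058,493.33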